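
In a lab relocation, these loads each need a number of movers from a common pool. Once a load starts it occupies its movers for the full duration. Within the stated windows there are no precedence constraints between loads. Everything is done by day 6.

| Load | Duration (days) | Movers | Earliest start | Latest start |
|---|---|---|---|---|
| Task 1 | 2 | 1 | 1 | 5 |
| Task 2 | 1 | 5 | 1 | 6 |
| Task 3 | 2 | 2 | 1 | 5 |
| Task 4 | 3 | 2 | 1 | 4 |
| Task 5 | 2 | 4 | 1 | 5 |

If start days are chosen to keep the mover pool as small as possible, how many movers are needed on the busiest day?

5

Early-start (Task 1@1, Task 2@1, Task 3@1, Task 4@1, Task 5@1) gives peak 14: d1:14  d2:9  d3:2  d4:0  d5:0  d6:0.
Shift Task 2→3, Task 3→4, Task 4→4.
Schedule Task 1@1, Task 2@3, Task 3@4, Task 4@4, Task 5@1: d1:5  d2:5  d3:5  d4:4  d5:4  d6:2 — peak 5.
Total mover-days = 25 over 6 days ⇒ peak ≥ ⌈25/6⌉ = 5, so 5 is optimal.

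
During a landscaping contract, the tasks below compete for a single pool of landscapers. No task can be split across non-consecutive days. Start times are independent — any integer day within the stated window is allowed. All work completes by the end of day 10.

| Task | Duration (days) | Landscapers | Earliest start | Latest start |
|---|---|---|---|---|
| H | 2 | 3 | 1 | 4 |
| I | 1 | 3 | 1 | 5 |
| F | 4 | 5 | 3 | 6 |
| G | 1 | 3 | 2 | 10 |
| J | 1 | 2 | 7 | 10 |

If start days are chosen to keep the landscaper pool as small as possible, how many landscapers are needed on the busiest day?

5

Early-start (H@1, I@1, F@3, G@2, J@7) gives peak 6: d1:6  d2:6  d3:5  d4:5  d5:5  d6:5  d7:2  d8:0  d9:0  d10:0.
Shift I→3, F→4, G→8, J→8.
Schedule H@1, I@3, F@4, G@8, J@8: d1:3  d2:3  d3:3  d4:5  d5:5  d6:5  d7:5  d8:5  d9:0  d10:0 — peak 5.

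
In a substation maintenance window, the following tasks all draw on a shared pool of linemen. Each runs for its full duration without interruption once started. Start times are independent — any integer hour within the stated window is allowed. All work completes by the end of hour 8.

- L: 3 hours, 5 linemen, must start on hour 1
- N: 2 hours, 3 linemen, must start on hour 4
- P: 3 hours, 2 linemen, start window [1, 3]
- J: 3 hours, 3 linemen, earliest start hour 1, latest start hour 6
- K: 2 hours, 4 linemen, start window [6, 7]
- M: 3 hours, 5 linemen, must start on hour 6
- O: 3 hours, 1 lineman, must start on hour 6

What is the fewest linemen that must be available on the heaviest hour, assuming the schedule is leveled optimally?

10

Schedule L@1, N@4, P@1, J@1, K@6, M@6, O@6: h1:10  h2:10  h3:10  h4:3  h5:3  h6:10  h7:10  h8:6 — peak 10.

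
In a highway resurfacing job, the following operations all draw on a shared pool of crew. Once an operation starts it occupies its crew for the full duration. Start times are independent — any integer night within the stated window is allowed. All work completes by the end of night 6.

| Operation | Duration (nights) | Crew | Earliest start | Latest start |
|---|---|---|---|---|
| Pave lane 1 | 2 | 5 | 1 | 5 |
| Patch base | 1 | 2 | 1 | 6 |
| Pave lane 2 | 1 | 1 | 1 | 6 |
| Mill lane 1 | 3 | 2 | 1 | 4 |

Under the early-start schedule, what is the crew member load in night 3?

At early start, night 3 has: Mill lane 1.
Demand: 2 = 2.

2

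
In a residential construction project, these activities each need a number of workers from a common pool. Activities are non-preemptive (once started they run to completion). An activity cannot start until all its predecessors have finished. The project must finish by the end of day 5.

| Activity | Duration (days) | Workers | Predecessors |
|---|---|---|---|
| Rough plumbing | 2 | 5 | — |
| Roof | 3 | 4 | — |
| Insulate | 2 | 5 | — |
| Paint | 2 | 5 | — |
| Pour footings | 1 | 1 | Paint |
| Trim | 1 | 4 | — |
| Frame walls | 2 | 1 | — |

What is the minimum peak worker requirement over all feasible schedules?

Early-start (Rough plumbing@1, Roof@1, Insulate@1, Paint@1, Pour footings@3, Trim@1, Frame walls@1) gives peak 24: d1:24  d2:20  d3:5  d4:0  d5:0.
Shift Insulate→4, Paint→3, Pour footings→5, Trim→5.
Schedule Rough plumbing@1, Roof@1, Insulate@4, Paint@3, Pour footings@5, Trim@5, Frame walls@1: d1:10  d2:10  d3:9  d4:10  d5:10 — peak 10.
Total worker-days = 49 over 5 days ⇒ peak ≥ ⌈49/5⌉ = 10, so 10 is optimal.

10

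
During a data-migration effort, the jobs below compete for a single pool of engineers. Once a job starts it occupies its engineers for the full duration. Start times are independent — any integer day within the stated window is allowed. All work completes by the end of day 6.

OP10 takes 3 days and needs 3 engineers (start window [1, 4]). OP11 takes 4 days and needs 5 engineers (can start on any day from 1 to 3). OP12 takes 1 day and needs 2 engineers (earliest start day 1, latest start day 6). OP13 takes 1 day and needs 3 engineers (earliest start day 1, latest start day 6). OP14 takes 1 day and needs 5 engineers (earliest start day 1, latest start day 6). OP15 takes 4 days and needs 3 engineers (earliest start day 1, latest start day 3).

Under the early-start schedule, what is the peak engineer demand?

21

Early-start schedule: OP10@1, OP11@1, OP12@1, OP13@1, OP14@1, OP15@1.
Load per day: day 1: 21, day 2: 11, day 3: 11, day 4: 8, day 5: 0, day 6: 0.
Peak is 21.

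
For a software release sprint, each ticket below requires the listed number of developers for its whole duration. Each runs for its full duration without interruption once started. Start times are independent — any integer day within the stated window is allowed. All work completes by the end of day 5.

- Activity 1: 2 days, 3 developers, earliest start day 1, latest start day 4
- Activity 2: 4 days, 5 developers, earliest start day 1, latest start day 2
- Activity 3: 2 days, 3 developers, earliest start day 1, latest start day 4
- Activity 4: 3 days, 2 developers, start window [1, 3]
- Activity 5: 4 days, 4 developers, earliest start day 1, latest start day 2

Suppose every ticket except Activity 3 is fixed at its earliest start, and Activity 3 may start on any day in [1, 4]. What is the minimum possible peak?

Activity 3@1: d1:17  d2:17  d3:11  d4:9  d5:0 → peak 17
Activity 3@2: d1:14  d2:17  d3:14  d4:9  d5:0 → peak 17
Activity 3@3: d1:14  d2:14  d3:14  d4:12  d5:0 → peak 14
Activity 3@4: d1:14  d2:14  d3:11  d4:12  d5:3 → peak 14
Best is Activity 3@3, peak 14.

14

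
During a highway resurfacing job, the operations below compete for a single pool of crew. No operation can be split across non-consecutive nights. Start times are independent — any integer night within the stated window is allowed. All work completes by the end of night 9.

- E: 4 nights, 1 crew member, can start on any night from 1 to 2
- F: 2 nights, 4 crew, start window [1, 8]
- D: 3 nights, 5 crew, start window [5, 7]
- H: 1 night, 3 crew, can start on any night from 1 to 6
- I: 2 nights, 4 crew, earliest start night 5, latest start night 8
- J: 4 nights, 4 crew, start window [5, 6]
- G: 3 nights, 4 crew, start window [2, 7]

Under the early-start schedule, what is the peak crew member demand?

Early-start schedule: E@1, F@1, D@5, H@1, I@5, J@5, G@2.
Load per night: night 1: 8, night 2: 9, night 3: 5, night 4: 5, night 5: 13, night 6: 13, night 7: 9, night 8: 4, night 9: 0.
Peak is 13.

13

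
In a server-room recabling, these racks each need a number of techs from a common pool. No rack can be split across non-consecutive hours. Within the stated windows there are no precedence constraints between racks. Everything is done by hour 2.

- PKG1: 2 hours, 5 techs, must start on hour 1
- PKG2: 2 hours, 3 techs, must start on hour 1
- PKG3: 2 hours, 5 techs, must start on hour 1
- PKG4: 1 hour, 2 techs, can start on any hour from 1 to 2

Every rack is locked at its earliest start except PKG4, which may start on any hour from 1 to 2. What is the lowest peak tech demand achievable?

PKG4@1: h1:15  h2:13 → peak 15
PKG4@2: h1:13  h2:15 → peak 15
Best is PKG4@1, peak 15.

15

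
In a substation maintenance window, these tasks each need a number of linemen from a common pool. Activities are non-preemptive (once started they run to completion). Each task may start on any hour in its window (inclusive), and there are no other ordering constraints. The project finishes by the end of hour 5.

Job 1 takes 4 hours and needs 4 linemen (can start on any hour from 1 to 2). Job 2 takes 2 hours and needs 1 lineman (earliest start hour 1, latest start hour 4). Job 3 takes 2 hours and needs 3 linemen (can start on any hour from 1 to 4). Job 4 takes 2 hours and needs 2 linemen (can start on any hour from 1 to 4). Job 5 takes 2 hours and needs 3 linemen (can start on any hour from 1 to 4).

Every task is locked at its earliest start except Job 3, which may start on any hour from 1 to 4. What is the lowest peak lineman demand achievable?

10

Job 3@1: h1:13  h2:13  h3:4  h4:4  h5:0 → peak 13
Job 3@2: h1:10  h2:13  h3:7  h4:4  h5:0 → peak 13
Job 3@3: h1:10  h2:10  h3:7  h4:7  h5:0 → peak 10
Job 3@4: h1:10  h2:10  h3:4  h4:7  h5:3 → peak 10
Best is Job 3@3, peak 10.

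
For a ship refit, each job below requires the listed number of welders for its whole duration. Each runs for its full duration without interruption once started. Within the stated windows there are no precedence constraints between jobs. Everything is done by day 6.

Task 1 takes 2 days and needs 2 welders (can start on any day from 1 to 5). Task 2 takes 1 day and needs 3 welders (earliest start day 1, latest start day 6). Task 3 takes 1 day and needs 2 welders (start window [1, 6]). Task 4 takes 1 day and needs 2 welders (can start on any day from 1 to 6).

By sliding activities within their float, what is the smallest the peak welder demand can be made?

3

Early-start (Task 1@1, Task 2@1, Task 3@1, Task 4@1) gives peak 9: d1:9  d2:2  d3:0  d4:0  d5:0  d6:0.
Shift Task 2→3, Task 3→4, Task 4→5.
Schedule Task 1@1, Task 2@3, Task 3@4, Task 4@5: d1:2  d2:2  d3:3  d4:2  d5:2  d6:0 — peak 3.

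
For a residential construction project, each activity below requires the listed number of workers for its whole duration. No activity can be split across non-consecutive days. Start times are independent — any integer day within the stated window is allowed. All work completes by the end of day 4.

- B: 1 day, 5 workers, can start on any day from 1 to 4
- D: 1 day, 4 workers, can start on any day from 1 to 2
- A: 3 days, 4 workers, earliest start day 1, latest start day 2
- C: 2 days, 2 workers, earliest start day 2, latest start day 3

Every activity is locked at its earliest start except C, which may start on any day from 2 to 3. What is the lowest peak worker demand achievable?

13

C@2: d1:13  d2:6  d3:6  d4:0 → peak 13
C@3: d1:13  d2:4  d3:6  d4:2 → peak 13
Best is C@2, peak 13.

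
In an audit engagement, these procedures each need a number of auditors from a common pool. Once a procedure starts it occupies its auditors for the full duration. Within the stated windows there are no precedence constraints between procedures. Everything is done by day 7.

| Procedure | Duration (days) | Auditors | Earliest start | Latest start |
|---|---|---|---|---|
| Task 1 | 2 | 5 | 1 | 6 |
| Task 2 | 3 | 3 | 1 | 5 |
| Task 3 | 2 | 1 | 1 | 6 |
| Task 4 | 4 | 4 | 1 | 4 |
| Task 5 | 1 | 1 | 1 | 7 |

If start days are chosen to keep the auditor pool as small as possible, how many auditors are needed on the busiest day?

Early-start (Task 1@1, Task 2@1, Task 3@1, Task 4@1, Task 5@1) gives peak 14: d1:14  d2:13  d3:7  d4:4  d5:0  d6:0  d7:0.
Shift Task 2→3, Task 4→3.
Schedule Task 1@1, Task 2@3, Task 3@1, Task 4@3, Task 5@1: d1:7  d2:6  d3:7  d4:7  d5:7  d6:4  d7:0 — peak 7.

7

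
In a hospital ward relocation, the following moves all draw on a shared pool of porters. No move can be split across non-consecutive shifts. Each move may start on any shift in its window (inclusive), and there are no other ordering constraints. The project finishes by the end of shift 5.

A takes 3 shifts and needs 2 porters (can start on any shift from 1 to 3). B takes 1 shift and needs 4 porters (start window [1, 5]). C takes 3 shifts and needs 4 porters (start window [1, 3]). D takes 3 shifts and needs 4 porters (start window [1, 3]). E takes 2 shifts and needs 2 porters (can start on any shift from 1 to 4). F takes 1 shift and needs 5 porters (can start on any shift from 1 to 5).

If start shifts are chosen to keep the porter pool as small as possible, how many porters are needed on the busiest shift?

10

Early-start (A@1, B@1, C@1, D@1, E@1, F@1) gives peak 21: s1:21  s2:12  s3:10  s4:0  s5:0.
Shift D→2, E→4, F→5.
Schedule A@1, B@1, C@1, D@2, E@4, F@5: s1:10  s2:10  s3:10  s4:6  s5:7 — peak 10.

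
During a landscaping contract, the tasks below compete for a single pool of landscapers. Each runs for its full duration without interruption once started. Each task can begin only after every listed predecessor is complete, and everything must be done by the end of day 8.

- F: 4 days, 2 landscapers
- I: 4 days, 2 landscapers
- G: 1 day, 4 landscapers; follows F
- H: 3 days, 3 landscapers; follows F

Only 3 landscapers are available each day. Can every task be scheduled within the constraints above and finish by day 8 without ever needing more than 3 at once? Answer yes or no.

Total landscaper-days = 29; over 8 days the average is 29/8 > 3, so some day must exceed 3.

no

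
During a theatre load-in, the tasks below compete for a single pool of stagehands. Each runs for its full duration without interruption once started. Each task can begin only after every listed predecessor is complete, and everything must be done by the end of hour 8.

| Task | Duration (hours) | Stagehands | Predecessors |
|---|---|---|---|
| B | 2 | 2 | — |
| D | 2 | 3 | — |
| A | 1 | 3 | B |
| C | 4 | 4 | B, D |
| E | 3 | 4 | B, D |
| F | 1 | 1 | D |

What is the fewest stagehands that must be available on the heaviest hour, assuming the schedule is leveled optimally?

8

Early-start (B@1, D@1, A@3, C@3, E@3, F@3) gives peak 12: h1:5  h2:5  h3:12  h4:8  h5:8  h6:4  h7:0  h8:0.
Shift E→4.
Schedule B@1, D@1, A@3, C@3, E@4, F@3: h1:5  h2:5  h3:8  h4:8  h5:8  h6:8  h7:0  h8:0 — peak 8.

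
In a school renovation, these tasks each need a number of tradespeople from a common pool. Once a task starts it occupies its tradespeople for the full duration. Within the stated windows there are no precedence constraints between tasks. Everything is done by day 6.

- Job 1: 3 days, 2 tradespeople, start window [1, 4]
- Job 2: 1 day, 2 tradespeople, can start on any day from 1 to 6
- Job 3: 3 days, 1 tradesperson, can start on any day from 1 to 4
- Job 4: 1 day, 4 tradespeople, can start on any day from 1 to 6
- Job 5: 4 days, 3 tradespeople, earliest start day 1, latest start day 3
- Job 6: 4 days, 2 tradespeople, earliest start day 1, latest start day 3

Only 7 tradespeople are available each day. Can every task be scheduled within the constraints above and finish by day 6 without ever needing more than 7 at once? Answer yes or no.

Schedule Job 1@1, Job 2@1, Job 3@4, Job 4@2, Job 5@3, Job 6@3: d1:4  d2:6  d3:7  d4:6  d5:6  d6:6 — peak 7 ≤ 7.

yes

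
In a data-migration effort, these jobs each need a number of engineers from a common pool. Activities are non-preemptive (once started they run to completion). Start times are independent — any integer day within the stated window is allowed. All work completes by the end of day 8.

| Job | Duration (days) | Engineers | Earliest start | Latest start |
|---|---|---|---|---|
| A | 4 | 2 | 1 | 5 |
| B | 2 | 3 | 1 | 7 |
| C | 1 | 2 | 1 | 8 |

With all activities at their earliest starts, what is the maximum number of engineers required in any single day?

Early-start schedule: A@1, B@1, C@1.
Load per day: day 1: 7, day 2: 5, day 3: 2, day 4: 2, day 5: 0, day 6: 0, day 7: 0, day 8: 0.
Peak is 7.

7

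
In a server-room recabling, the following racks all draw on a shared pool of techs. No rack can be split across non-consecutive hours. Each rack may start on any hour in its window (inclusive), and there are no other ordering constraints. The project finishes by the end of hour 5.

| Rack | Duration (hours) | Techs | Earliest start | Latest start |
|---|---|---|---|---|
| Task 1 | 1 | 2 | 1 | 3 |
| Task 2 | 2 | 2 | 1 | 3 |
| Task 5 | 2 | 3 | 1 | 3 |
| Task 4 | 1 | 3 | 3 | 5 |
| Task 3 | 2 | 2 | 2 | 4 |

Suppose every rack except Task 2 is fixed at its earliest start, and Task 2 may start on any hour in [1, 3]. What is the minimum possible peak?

Task 2@1: h1:7  h2:7  h3:5  h4:0  h5:0 → peak 7
Task 2@2: h1:5  h2:7  h3:7  h4:0  h5:0 → peak 7
Task 2@3: h1:5  h2:5  h3:7  h4:2  h5:0 → peak 7
Best is Task 2@1, peak 7.

7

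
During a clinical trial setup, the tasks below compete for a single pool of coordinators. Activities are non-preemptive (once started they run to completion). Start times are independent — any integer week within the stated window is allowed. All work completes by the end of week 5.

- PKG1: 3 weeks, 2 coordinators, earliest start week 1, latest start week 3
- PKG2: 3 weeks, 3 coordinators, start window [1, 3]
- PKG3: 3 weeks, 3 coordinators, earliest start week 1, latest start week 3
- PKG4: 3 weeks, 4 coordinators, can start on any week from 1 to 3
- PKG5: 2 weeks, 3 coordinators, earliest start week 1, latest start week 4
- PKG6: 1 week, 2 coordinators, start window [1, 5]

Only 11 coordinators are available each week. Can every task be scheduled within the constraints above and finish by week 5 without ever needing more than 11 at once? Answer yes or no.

no

The minimum achievable peak is 12; 11 < 12, so no feasible schedule stays within the cap.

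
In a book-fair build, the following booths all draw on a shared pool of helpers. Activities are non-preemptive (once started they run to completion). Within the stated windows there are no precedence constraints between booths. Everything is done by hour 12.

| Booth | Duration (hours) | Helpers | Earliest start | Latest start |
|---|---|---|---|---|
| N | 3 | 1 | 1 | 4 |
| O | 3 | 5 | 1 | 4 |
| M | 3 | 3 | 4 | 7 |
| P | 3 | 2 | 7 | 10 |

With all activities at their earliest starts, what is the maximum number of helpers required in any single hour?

Early-start schedule: N@1, O@1, M@4, P@7.
Load per hour: hour 1: 6, hour 2: 6, hour 3: 6, hour 4: 3, hour 5: 3, hour 6: 3, hour 7: 2, hour 8: 2, hour 9: 2, hour 10: 0, hour 11: 0, hour 12: 0.
Peak is 6.

6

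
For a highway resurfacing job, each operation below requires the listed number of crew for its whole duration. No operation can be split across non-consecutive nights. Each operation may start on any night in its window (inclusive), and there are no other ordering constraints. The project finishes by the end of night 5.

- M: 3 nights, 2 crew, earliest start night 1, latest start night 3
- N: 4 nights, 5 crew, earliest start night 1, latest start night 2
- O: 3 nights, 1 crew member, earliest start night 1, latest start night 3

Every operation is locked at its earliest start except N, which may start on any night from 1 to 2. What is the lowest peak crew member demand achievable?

N@1: n1:8  n2:8  n3:8  n4:5  n5:0 → peak 8
N@2: n1:3  n2:8  n3:8  n4:5  n5:5 → peak 8
Best is N@1, peak 8.

8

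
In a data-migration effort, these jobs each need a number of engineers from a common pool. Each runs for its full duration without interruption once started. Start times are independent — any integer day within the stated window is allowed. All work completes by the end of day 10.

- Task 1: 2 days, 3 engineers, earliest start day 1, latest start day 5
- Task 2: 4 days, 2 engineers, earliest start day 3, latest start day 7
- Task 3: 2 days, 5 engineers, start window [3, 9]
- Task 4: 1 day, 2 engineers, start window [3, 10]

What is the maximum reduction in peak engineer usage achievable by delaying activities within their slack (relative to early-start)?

4

Early-start peak: d1:3  d2:3  d3:9  d4:7  d5:2  d6:2  d7:0  d8:0  d9:0  d10:0 ⇒ 9.
Leveled (Task 1@1, Task 2@3, Task 3@7, Task 4@3): d1:3  d2:3  d3:4  d4:2  d5:2  d6:2  d7:5  d8:5  d9:0  d10:0 ⇒ 5.
Reduction 9 − 5 = 4.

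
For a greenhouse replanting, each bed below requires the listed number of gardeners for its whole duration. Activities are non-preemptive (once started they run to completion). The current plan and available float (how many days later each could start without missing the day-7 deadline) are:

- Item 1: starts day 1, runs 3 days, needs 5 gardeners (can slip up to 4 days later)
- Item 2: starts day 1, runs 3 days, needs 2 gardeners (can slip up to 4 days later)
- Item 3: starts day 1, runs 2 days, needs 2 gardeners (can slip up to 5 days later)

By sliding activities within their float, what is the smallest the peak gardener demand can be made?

5

Early-start (Item 1@1, Item 2@1, Item 3@1) gives peak 9: d1:9  d2:9  d3:7  d4:0  d5:0  d6:0  d7:0.
Shift Item 2→4, Item 3→4.
Schedule Item 1@1, Item 2@4, Item 3@4: d1:5  d2:5  d3:5  d4:4  d5:4  d6:2  d7:0 — peak 5.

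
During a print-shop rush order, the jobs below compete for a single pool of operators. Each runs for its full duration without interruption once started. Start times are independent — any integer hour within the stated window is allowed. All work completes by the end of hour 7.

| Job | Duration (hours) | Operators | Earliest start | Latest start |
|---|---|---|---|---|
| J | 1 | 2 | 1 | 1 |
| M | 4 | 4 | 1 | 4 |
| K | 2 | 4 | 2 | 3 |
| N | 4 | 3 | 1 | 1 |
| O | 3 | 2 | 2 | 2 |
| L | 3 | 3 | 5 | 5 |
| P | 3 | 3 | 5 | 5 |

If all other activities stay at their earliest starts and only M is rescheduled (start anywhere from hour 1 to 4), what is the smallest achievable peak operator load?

10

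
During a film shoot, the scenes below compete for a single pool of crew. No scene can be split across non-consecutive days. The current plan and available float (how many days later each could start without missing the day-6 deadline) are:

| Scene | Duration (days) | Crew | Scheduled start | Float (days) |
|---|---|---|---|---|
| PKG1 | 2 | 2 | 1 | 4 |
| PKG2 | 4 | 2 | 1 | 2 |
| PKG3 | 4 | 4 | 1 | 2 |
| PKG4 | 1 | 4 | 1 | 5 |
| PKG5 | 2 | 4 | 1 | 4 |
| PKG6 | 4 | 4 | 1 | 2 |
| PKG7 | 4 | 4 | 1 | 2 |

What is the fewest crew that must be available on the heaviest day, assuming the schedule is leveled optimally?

Early-start (PKG1@1, PKG2@1, PKG3@1, PKG4@1, PKG5@1, PKG6@1, PKG7@1) gives peak 24: d1:24  d2:20  d3:14  d4:14  d5:0  d6:0.
Shift PKG5→5, PKG6→2, PKG7→3.
Schedule PKG1@1, PKG2@1, PKG3@1, PKG4@1, PKG5@5, PKG6@2, PKG7@3: d1:12  d2:12  d3:14  d4:14  d5:12  d6:8 — peak 14.

14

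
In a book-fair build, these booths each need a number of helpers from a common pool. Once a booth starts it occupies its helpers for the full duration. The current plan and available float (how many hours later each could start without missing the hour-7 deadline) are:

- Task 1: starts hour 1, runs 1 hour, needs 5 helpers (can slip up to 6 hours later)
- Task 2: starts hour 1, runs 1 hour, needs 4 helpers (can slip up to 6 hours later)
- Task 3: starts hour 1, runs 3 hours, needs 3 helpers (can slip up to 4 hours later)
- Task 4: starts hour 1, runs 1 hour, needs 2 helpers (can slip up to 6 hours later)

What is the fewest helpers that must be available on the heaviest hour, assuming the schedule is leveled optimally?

Early-start (Task 1@1, Task 2@1, Task 3@1, Task 4@1) gives peak 14: h1:14  h2:3  h3:3  h4:0  h5:0  h6:0  h7:0.
Shift Task 2→2, Task 3→3, Task 4→3.
Schedule Task 1@1, Task 2@2, Task 3@3, Task 4@3: h1:5  h2:4  h3:5  h4:3  h5:3  h6:0  h7:0 — peak 5.

5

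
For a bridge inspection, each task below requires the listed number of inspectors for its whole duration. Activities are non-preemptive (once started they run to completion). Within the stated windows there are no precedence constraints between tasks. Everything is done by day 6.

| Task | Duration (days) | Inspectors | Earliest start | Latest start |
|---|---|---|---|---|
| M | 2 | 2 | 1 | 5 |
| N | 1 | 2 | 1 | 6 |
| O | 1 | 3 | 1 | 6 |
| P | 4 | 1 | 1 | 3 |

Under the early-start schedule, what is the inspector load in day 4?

At early start, day 4 has: P.
Demand: 1 = 1.

1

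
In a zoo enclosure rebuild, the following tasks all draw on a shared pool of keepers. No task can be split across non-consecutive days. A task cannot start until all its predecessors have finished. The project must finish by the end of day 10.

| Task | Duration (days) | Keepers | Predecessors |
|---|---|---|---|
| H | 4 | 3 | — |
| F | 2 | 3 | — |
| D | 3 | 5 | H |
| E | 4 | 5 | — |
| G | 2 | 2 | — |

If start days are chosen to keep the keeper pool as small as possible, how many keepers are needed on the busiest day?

Early-start (H@1, F@1, D@5, E@1, G@1) gives peak 13: d1:13  d2:13  d3:8  d4:8  d5:5  d6:5  d7:5  d8:0  d9:0  d10:0.
Shift D→7, E→3.
Schedule H@1, F@1, D@7, E@3, G@1: d1:8  d2:8  d3:8  d4:8  d5:5  d6:5  d7:5  d8:5  d9:5  d10:0 — peak 8.

8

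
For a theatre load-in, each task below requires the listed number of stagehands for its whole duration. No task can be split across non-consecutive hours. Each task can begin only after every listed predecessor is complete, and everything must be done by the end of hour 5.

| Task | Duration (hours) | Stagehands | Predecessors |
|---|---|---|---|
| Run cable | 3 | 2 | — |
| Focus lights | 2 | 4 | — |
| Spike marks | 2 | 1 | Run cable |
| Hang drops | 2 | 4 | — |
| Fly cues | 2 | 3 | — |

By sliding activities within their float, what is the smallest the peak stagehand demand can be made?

8

Early-start (Run cable@1, Focus lights@1, Spike marks@4, Hang drops@1, Fly cues@1) gives peak 13: h1:13  h2:13  h3:2  h4:1  h5:1.
Shift Hang drops→3, Fly cues→4.
Schedule Run cable@1, Focus lights@1, Spike marks@4, Hang drops@3, Fly cues@4: h1:6  h2:6  h3:6  h4:8  h5:4 — peak 8.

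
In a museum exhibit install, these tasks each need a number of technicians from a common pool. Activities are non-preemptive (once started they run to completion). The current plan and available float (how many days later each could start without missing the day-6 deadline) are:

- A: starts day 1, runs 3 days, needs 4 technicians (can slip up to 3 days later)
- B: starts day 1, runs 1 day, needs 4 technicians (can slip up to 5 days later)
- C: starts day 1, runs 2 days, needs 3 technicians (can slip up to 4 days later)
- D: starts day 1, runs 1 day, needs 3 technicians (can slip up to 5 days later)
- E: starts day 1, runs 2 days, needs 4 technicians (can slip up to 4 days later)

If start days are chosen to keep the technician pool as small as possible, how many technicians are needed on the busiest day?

Early-start (A@1, B@1, C@1, D@1, E@1) gives peak 18: d1:18  d2:11  d3:4  d4:0  d5:0  d6:0.
Shift B→4, D→3, E→5.
Schedule A@1, B@4, C@1, D@3, E@5: d1:7  d2:7  d3:7  d4:4  d5:4  d6:4 — peak 7.

7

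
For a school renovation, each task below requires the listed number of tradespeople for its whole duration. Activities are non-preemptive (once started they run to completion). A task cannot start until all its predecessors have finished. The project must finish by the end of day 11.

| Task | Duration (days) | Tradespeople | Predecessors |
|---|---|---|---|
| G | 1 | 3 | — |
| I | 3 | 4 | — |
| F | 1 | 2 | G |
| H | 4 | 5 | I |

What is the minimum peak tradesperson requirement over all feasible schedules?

Early-start (G@1, I@1, F@2, H@4) gives peak 7: d1:7  d2:6  d3:4  d4:5  d5:5  d6:5  d7:5  d8:0  d9:0  d10:0  d11:0.
Shift I→2, F→5, H→6.
Schedule G@1, I@2, F@5, H@6: d1:3  d2:4  d3:4  d4:4  d5:2  d6:5  d7:5  d8:5  d9:5  d10:0  d11:0 — peak 5.

5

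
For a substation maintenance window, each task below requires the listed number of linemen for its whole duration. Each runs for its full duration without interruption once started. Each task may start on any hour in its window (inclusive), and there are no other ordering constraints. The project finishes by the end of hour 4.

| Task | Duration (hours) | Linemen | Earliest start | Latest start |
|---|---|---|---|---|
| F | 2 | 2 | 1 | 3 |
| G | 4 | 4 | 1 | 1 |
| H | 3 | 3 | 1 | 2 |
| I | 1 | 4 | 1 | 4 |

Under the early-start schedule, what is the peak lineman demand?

Early-start schedule: F@1, G@1, H@1, I@1.
Load per hour: hour 1: 13, hour 2: 9, hour 3: 7, hour 4: 4.
Peak is 13.

13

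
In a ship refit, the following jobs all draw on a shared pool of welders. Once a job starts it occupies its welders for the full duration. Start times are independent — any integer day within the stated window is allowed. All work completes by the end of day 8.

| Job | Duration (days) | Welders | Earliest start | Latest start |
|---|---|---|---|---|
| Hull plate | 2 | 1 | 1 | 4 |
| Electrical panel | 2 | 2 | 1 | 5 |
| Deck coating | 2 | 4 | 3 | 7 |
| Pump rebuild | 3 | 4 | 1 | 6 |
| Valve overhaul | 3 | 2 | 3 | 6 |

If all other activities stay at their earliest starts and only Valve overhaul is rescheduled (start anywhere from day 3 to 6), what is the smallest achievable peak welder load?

8

Valve overhaul@3: d1:7  d2:7  d3:10  d4:6  d5:2  d6:0  d7:0  d8:0 → peak 10
Valve overhaul@4: d1:7  d2:7  d3:8  d4:6  d5:2  d6:2  d7:0  d8:0 → peak 8
Valve overhaul@5: d1:7  d2:7  d3:8  d4:4  d5:2  d6:2  d7:2  d8:0 → peak 8
Valve overhaul@6: d1:7  d2:7  d3:8  d4:4  d5:0  d6:2  d7:2  d8:2 → peak 8
Best is Valve overhaul@4, peak 8.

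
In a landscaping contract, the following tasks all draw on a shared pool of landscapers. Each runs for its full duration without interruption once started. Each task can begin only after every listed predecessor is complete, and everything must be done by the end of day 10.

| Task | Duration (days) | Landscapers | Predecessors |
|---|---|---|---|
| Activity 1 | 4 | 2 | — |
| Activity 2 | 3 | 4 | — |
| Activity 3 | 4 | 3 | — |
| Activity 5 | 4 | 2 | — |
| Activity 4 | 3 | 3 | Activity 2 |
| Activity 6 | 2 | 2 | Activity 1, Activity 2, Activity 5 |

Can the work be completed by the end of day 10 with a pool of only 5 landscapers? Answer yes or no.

no

Total landscaper-days = 53; over 10 days the average is 53/10 > 5, so some day must exceed 5.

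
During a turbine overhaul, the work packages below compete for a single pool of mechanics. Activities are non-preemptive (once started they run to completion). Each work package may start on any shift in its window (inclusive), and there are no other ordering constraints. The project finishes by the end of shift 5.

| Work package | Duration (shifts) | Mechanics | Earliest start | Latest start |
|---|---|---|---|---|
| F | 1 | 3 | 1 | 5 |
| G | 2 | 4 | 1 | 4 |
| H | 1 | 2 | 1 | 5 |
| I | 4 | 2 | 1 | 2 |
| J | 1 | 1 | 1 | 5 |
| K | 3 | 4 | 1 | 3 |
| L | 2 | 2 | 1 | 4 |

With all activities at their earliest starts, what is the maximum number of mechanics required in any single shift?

18

Early-start schedule: F@1, G@1, H@1, I@1, J@1, K@1, L@1.
Load per shift: shift 1: 18, shift 2: 12, shift 3: 6, shift 4: 2, shift 5: 0.
Peak is 18.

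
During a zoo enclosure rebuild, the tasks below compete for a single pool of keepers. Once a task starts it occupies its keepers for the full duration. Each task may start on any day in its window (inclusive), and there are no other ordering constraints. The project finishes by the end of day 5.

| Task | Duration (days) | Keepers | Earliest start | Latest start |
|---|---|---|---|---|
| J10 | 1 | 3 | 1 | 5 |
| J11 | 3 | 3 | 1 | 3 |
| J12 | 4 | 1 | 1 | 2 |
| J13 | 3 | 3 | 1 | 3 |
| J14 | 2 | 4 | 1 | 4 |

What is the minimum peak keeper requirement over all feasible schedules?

Early-start (J10@1, J11@1, J12@1, J13@1, J14@1) gives peak 14: d1:14  d2:11  d3:7  d4:1  d5:0.
Shift J11→3, J12→2, J13→3.
Schedule J10@1, J11@3, J12@2, J13@3, J14@1: d1:7  d2:5  d3:7  d4:7  d5:7 — peak 7.
Total keeper-days = 33 over 5 days ⇒ peak ≥ ⌈33/5⌉ = 7, so 7 is optimal.

7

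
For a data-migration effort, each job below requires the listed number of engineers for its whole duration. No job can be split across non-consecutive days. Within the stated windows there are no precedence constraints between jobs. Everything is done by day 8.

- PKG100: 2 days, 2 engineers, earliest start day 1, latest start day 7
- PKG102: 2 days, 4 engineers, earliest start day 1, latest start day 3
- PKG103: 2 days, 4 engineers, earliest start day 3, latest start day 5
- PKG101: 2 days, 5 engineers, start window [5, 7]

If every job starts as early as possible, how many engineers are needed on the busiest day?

Early-start schedule: PKG100@1, PKG102@1, PKG103@3, PKG101@5.
Load per day: day 1: 6, day 2: 6, day 3: 4, day 4: 4, day 5: 5, day 6: 5, day 7: 0, day 8: 0.
Peak is 6.

6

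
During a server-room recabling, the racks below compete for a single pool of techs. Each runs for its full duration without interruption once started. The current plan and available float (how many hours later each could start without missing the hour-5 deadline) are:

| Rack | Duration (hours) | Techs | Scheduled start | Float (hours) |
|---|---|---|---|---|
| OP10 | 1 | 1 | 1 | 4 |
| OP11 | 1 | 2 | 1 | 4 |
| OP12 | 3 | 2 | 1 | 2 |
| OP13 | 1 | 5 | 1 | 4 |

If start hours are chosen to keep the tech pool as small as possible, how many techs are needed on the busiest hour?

Early-start (OP10@1, OP11@1, OP12@1, OP13@1) gives peak 10: h1:10  h2:2  h3:2  h4:0  h5:0.
Shift OP13→4.
Schedule OP10@1, OP11@1, OP12@1, OP13@4: h1:5  h2:2  h3:2  h4:5  h5:0 — peak 5.

5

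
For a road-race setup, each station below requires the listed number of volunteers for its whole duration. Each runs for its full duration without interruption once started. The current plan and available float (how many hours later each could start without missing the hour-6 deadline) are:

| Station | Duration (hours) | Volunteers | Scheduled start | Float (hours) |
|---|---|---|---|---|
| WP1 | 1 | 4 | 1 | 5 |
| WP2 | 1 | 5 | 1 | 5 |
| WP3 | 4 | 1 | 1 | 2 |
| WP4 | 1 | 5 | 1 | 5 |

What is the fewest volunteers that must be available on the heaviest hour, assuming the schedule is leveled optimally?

5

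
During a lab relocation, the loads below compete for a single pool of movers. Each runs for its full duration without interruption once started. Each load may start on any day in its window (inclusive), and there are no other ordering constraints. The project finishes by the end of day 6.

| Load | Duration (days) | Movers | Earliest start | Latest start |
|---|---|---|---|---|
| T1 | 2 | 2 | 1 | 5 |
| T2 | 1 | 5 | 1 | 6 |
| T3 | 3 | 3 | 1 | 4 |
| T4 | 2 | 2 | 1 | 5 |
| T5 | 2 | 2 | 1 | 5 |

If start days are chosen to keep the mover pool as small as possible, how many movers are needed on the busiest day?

5

Early-start (T1@1, T2@1, T3@1, T4@1, T5@1) gives peak 14: d1:14  d2:9  d3:3  d4:0  d5:0  d6:0.
Shift T2→3, T3→4, T5→4.
Schedule T1@1, T2@3, T3@4, T4@1, T5@4: d1:4  d2:4  d3:5  d4:5  d5:5  d6:3 — peak 5.
Total mover-days = 26 over 6 days ⇒ peak ≥ ⌈26/6⌉ = 5, so 5 is optimal.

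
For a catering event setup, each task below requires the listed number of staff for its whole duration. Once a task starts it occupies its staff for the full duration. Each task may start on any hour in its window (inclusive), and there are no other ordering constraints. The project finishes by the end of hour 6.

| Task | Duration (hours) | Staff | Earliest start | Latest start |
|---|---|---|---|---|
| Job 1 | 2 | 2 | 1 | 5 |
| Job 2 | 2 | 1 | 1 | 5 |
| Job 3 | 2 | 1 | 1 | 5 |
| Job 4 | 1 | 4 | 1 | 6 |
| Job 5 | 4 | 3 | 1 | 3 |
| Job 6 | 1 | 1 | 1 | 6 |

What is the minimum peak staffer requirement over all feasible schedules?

5

Early-start (Job 1@1, Job 2@1, Job 3@1, Job 4@1, Job 5@1, Job 6@1) gives peak 12: h1:12  h2:7  h3:3  h4:3  h5:0  h6:0.
Shift Job 2→3, Job 3→3, Job 4→5, Job 6→5.
Schedule Job 1@1, Job 2@3, Job 3@3, Job 4@5, Job 5@1, Job 6@5: h1:5  h2:5  h3:5  h4:5  h5:5  h6:0 — peak 5.
Total staffer-hours = 25 over 6 hours ⇒ peak ≥ ⌈25/6⌉ = 5, so 5 is optimal.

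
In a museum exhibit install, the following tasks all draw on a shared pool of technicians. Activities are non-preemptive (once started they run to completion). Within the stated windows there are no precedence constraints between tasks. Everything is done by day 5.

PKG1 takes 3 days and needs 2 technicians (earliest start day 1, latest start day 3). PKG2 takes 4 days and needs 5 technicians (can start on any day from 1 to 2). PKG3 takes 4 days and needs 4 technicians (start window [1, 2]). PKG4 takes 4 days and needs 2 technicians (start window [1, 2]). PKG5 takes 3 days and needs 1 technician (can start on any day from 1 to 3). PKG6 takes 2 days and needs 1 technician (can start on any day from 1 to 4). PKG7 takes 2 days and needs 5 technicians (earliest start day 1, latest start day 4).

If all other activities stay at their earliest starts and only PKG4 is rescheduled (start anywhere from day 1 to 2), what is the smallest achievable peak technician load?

20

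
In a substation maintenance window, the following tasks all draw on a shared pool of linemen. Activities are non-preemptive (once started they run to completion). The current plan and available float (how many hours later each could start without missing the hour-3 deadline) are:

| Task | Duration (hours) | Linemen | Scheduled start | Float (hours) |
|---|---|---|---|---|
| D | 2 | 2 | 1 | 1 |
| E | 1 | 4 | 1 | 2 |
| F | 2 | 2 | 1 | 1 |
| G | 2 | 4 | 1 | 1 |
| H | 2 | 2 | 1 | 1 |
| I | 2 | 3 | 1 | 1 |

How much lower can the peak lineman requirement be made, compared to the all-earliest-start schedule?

4

Early-start peak: h1:17  h2:13  h3:0 ⇒ 17.
Leveled (D@1, E@1, F@1, G@1, H@2, I@2): h1:12  h2:13  h3:5 ⇒ 13.
Reduction 17 − 13 = 4.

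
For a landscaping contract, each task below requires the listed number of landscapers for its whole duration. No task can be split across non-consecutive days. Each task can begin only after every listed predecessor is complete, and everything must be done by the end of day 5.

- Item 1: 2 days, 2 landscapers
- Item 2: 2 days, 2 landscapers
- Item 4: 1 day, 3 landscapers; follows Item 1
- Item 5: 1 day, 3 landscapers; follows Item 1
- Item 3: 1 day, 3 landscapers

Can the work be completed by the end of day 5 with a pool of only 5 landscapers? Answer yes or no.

Schedule Item 1@1, Item 2@1, Item 4@3, Item 5@4, Item 3@5: d1:4  d2:4  d3:3  d4:3  d5:3 — peak 4 ≤ 5.

yes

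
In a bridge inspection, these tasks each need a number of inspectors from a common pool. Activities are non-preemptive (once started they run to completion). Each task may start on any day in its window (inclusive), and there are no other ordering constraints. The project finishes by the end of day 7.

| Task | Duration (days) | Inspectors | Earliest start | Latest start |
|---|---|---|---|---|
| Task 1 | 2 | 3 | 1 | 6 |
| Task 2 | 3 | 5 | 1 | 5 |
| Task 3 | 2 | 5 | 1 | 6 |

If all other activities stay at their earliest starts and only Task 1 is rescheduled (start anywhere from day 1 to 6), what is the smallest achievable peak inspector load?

Task 1@1: d1:13  d2:13  d3:5  d4:0  d5:0  d6:0  d7:0 → peak 13
Task 1@2: d1:10  d2:13  d3:8  d4:0  d5:0  d6:0  d7:0 → peak 13
Task 1@3: d1:10  d2:10  d3:8  d4:3  d5:0  d6:0  d7:0 → peak 10
Task 1@4: d1:10  d2:10  d3:5  d4:3  d5:3  d6:0  d7:0 → peak 10
Task 1@5: d1:10  d2:10  d3:5  d4:0  d5:3  d6:3  d7:0 → peak 10
Task 1@6: d1:10  d2:10  d3:5  d4:0  d5:0  d6:3  d7:3 → peak 10
Best is Task 1@3, peak 10.

10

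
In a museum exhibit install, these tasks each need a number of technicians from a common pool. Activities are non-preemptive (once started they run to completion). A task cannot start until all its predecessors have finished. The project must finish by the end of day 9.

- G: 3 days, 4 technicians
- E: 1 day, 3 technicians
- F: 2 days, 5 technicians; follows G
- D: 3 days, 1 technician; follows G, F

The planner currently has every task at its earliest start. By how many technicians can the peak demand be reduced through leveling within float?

2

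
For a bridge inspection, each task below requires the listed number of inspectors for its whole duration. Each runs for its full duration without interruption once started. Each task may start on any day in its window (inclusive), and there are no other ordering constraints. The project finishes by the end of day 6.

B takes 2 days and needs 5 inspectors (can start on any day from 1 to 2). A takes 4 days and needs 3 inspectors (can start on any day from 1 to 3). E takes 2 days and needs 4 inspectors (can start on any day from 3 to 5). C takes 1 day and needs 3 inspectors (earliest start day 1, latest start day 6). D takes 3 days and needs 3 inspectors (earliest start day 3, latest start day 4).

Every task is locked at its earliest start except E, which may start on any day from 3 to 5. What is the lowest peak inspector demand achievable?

E@3: d1:11  d2:8  d3:10  d4:10  d5:3  d6:0 → peak 11
E@4: d1:11  d2:8  d3:6  d4:10  d5:7  d6:0 → peak 11
E@5: d1:11  d2:8  d3:6  d4:6  d5:7  d6:4 → peak 11
Best is E@3, peak 11.

11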